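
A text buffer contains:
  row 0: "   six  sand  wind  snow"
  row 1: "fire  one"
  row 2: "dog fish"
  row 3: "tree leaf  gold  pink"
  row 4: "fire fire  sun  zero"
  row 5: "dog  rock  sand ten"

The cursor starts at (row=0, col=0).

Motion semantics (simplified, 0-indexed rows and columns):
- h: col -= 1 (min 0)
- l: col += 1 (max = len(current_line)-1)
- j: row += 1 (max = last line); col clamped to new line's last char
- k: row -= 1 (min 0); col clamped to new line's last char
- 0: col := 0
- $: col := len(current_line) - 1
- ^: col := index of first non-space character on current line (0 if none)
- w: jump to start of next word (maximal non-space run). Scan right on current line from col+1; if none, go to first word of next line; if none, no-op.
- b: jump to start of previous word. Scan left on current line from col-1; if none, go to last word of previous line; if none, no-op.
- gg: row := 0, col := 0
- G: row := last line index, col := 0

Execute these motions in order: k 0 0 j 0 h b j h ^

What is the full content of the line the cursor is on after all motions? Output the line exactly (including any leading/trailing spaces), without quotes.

After 1 (k): row=0 col=0 char='_'
After 2 (0): row=0 col=0 char='_'
After 3 (0): row=0 col=0 char='_'
After 4 (j): row=1 col=0 char='f'
After 5 (0): row=1 col=0 char='f'
After 6 (h): row=1 col=0 char='f'
After 7 (b): row=0 col=20 char='s'
After 8 (j): row=1 col=8 char='e'
After 9 (h): row=1 col=7 char='n'
After 10 (^): row=1 col=0 char='f'

Answer: fire  one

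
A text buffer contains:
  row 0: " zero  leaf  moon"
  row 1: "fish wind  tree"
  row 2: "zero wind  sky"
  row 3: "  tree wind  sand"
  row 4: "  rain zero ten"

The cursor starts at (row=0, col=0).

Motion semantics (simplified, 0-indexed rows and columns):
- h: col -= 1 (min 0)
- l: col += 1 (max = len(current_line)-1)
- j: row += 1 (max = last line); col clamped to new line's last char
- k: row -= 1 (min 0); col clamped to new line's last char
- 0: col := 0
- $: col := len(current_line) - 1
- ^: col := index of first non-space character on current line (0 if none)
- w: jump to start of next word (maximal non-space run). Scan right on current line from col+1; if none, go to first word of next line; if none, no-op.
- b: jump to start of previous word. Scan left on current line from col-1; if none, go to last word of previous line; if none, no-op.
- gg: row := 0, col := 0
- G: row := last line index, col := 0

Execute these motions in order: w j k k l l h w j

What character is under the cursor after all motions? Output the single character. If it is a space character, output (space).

Answer: n

Derivation:
After 1 (w): row=0 col=1 char='z'
After 2 (j): row=1 col=1 char='i'
After 3 (k): row=0 col=1 char='z'
After 4 (k): row=0 col=1 char='z'
After 5 (l): row=0 col=2 char='e'
After 6 (l): row=0 col=3 char='r'
After 7 (h): row=0 col=2 char='e'
After 8 (w): row=0 col=7 char='l'
After 9 (j): row=1 col=7 char='n'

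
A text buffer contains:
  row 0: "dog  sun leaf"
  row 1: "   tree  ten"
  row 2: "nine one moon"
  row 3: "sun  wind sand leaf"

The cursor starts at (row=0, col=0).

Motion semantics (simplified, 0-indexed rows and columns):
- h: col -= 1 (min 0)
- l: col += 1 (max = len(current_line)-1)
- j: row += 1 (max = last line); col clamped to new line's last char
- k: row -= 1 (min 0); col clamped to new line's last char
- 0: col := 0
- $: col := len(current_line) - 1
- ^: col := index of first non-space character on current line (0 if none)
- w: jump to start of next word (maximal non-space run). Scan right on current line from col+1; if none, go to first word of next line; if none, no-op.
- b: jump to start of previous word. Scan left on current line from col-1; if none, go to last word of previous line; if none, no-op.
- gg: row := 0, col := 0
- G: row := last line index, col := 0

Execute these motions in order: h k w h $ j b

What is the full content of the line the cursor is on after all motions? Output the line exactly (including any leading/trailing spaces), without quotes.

After 1 (h): row=0 col=0 char='d'
After 2 (k): row=0 col=0 char='d'
After 3 (w): row=0 col=5 char='s'
After 4 (h): row=0 col=4 char='_'
After 5 ($): row=0 col=12 char='f'
After 6 (j): row=1 col=11 char='n'
After 7 (b): row=1 col=9 char='t'

Answer:    tree  ten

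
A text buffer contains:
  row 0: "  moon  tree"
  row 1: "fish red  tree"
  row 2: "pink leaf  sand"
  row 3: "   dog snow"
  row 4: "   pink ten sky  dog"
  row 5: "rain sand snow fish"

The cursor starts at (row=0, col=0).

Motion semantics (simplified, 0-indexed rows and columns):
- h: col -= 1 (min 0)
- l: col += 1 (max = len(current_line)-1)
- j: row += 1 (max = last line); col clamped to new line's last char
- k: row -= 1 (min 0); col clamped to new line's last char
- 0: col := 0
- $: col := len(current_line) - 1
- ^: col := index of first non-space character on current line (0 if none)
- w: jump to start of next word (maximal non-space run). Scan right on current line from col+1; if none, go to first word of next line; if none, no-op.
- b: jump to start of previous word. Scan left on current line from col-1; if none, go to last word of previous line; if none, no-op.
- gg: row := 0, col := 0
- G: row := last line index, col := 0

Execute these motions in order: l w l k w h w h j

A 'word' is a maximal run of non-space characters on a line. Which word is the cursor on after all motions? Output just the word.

After 1 (l): row=0 col=1 char='_'
After 2 (w): row=0 col=2 char='m'
After 3 (l): row=0 col=3 char='o'
After 4 (k): row=0 col=3 char='o'
After 5 (w): row=0 col=8 char='t'
After 6 (h): row=0 col=7 char='_'
After 7 (w): row=0 col=8 char='t'
After 8 (h): row=0 col=7 char='_'
After 9 (j): row=1 col=7 char='d'

Answer: red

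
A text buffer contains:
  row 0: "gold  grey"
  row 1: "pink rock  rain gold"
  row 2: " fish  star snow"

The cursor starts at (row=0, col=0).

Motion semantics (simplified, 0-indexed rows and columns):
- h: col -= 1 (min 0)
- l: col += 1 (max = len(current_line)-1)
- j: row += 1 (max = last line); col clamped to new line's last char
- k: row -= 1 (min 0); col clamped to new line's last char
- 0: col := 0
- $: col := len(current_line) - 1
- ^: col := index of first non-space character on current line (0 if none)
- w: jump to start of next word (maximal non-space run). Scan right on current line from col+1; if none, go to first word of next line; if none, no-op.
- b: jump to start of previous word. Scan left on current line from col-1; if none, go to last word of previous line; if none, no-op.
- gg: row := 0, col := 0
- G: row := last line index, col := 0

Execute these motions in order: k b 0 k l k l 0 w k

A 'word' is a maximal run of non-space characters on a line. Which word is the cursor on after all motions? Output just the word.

Answer: grey

Derivation:
After 1 (k): row=0 col=0 char='g'
After 2 (b): row=0 col=0 char='g'
After 3 (0): row=0 col=0 char='g'
After 4 (k): row=0 col=0 char='g'
After 5 (l): row=0 col=1 char='o'
After 6 (k): row=0 col=1 char='o'
After 7 (l): row=0 col=2 char='l'
After 8 (0): row=0 col=0 char='g'
After 9 (w): row=0 col=6 char='g'
After 10 (k): row=0 col=6 char='g'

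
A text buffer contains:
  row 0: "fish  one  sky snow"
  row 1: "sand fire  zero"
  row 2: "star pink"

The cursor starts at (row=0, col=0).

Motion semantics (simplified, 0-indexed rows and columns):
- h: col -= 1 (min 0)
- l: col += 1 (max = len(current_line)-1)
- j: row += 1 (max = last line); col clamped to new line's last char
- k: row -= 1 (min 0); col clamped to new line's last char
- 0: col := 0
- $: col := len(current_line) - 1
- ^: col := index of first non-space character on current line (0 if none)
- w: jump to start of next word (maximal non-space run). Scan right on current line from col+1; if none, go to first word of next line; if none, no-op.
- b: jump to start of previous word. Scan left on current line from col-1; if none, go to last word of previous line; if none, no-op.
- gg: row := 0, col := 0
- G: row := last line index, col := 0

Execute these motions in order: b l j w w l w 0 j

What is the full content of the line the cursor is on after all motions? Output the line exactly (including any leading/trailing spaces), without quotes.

Answer: star pink

Derivation:
After 1 (b): row=0 col=0 char='f'
After 2 (l): row=0 col=1 char='i'
After 3 (j): row=1 col=1 char='a'
After 4 (w): row=1 col=5 char='f'
After 5 (w): row=1 col=11 char='z'
After 6 (l): row=1 col=12 char='e'
After 7 (w): row=2 col=0 char='s'
After 8 (0): row=2 col=0 char='s'
After 9 (j): row=2 col=0 char='s'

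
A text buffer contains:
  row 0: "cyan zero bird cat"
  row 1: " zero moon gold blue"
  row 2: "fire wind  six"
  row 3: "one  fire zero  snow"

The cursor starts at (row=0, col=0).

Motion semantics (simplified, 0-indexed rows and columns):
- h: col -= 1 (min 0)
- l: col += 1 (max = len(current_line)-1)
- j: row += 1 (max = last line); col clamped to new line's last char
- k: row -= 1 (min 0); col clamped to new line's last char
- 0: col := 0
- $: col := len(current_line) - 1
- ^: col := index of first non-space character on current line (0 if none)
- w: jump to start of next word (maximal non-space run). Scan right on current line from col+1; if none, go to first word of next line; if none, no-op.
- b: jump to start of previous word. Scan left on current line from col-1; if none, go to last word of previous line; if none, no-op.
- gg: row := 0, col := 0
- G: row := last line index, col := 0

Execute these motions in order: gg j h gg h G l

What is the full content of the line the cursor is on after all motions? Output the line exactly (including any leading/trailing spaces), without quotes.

After 1 (gg): row=0 col=0 char='c'
After 2 (j): row=1 col=0 char='_'
After 3 (h): row=1 col=0 char='_'
After 4 (gg): row=0 col=0 char='c'
After 5 (h): row=0 col=0 char='c'
After 6 (G): row=3 col=0 char='o'
After 7 (l): row=3 col=1 char='n'

Answer: one  fire zero  snow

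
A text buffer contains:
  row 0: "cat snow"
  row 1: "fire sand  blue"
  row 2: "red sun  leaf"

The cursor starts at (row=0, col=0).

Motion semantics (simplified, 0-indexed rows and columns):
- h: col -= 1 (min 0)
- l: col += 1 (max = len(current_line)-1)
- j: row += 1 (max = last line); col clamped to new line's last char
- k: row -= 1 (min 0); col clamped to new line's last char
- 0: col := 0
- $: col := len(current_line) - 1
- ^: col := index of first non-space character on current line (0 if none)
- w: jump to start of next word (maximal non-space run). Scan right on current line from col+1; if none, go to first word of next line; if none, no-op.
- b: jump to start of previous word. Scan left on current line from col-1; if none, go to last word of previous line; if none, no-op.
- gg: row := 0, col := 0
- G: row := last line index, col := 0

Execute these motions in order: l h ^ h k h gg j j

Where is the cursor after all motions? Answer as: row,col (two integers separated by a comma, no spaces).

After 1 (l): row=0 col=1 char='a'
After 2 (h): row=0 col=0 char='c'
After 3 (^): row=0 col=0 char='c'
After 4 (h): row=0 col=0 char='c'
After 5 (k): row=0 col=0 char='c'
After 6 (h): row=0 col=0 char='c'
After 7 (gg): row=0 col=0 char='c'
After 8 (j): row=1 col=0 char='f'
After 9 (j): row=2 col=0 char='r'

Answer: 2,0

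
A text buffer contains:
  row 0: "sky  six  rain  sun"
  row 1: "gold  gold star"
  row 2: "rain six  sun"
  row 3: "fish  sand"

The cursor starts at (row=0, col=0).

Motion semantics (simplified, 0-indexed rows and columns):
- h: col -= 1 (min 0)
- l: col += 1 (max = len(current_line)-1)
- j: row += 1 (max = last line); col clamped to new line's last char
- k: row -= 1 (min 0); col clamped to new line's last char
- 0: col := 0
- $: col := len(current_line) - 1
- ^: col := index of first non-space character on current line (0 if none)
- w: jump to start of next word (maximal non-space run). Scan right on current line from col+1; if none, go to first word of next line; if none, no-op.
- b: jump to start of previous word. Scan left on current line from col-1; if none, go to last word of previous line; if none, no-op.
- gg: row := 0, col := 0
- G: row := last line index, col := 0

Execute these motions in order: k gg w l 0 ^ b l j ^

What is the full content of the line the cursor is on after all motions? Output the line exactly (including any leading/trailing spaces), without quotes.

Answer: gold  gold star

Derivation:
After 1 (k): row=0 col=0 char='s'
After 2 (gg): row=0 col=0 char='s'
After 3 (w): row=0 col=5 char='s'
After 4 (l): row=0 col=6 char='i'
After 5 (0): row=0 col=0 char='s'
After 6 (^): row=0 col=0 char='s'
After 7 (b): row=0 col=0 char='s'
After 8 (l): row=0 col=1 char='k'
After 9 (j): row=1 col=1 char='o'
After 10 (^): row=1 col=0 char='g'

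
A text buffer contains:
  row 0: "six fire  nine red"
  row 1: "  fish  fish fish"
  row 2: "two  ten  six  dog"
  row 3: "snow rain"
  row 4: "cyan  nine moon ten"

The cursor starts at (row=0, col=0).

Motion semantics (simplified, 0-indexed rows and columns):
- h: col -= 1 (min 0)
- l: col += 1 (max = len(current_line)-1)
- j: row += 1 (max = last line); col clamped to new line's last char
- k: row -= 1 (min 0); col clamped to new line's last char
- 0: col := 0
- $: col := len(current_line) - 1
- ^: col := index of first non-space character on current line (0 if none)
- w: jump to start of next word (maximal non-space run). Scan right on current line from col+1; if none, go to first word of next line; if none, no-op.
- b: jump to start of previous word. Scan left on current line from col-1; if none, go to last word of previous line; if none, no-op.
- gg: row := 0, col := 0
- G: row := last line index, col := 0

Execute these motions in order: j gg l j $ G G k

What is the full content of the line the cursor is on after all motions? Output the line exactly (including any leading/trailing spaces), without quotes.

After 1 (j): row=1 col=0 char='_'
After 2 (gg): row=0 col=0 char='s'
After 3 (l): row=0 col=1 char='i'
After 4 (j): row=1 col=1 char='_'
After 5 ($): row=1 col=16 char='h'
After 6 (G): row=4 col=0 char='c'
After 7 (G): row=4 col=0 char='c'
After 8 (k): row=3 col=0 char='s'

Answer: snow rain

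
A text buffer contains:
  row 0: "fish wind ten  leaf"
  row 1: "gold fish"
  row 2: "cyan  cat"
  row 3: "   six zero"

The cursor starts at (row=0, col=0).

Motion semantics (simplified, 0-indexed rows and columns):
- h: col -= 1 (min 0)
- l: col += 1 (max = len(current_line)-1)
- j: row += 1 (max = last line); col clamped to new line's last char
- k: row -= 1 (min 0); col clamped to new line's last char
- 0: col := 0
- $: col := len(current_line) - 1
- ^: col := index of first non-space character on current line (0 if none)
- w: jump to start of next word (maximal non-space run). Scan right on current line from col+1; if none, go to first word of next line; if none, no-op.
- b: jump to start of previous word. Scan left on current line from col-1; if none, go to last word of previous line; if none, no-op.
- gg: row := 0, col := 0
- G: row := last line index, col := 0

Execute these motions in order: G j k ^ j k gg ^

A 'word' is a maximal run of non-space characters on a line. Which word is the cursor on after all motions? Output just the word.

Answer: fish

Derivation:
After 1 (G): row=3 col=0 char='_'
After 2 (j): row=3 col=0 char='_'
After 3 (k): row=2 col=0 char='c'
After 4 (^): row=2 col=0 char='c'
After 5 (j): row=3 col=0 char='_'
After 6 (k): row=2 col=0 char='c'
After 7 (gg): row=0 col=0 char='f'
After 8 (^): row=0 col=0 char='f'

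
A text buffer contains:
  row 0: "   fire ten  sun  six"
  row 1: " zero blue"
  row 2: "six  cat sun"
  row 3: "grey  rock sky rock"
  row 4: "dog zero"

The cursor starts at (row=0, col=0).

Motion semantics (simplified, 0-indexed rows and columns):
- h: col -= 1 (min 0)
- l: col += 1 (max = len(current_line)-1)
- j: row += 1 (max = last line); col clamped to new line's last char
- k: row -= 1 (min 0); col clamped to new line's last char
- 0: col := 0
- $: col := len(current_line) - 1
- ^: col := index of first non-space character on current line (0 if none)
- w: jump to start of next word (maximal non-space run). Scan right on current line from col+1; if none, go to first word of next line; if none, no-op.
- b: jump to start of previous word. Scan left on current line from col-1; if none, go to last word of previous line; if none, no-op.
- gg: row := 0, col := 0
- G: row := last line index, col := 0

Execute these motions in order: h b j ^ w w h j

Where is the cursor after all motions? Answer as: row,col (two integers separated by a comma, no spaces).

Answer: 3,0

Derivation:
After 1 (h): row=0 col=0 char='_'
After 2 (b): row=0 col=0 char='_'
After 3 (j): row=1 col=0 char='_'
After 4 (^): row=1 col=1 char='z'
After 5 (w): row=1 col=6 char='b'
After 6 (w): row=2 col=0 char='s'
After 7 (h): row=2 col=0 char='s'
After 8 (j): row=3 col=0 char='g'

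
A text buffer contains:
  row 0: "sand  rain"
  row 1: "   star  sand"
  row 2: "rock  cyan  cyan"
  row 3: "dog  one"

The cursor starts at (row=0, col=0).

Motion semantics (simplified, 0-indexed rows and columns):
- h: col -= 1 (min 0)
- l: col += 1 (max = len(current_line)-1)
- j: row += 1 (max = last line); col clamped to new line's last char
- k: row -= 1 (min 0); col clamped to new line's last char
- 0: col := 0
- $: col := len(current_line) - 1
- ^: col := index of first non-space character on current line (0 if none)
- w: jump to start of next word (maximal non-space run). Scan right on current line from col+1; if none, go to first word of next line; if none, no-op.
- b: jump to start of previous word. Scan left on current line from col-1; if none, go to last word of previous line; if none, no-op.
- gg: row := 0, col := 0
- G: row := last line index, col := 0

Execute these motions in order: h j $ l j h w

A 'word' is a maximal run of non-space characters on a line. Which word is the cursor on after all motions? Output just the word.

Answer: cyan

Derivation:
After 1 (h): row=0 col=0 char='s'
After 2 (j): row=1 col=0 char='_'
After 3 ($): row=1 col=12 char='d'
After 4 (l): row=1 col=12 char='d'
After 5 (j): row=2 col=12 char='c'
After 6 (h): row=2 col=11 char='_'
After 7 (w): row=2 col=12 char='c'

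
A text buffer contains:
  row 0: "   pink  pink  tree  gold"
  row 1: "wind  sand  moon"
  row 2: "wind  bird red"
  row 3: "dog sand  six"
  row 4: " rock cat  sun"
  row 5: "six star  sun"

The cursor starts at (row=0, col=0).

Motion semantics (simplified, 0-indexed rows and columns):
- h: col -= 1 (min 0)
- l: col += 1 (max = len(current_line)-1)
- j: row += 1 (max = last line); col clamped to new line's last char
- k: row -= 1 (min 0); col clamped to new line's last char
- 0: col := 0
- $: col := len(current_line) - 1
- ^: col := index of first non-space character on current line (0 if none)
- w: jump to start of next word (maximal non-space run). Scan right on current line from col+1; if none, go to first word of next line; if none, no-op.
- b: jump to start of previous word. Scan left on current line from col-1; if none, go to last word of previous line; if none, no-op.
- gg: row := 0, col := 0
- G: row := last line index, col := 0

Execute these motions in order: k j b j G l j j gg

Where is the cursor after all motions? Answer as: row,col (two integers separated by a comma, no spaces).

After 1 (k): row=0 col=0 char='_'
After 2 (j): row=1 col=0 char='w'
After 3 (b): row=0 col=21 char='g'
After 4 (j): row=1 col=15 char='n'
After 5 (G): row=5 col=0 char='s'
After 6 (l): row=5 col=1 char='i'
After 7 (j): row=5 col=1 char='i'
After 8 (j): row=5 col=1 char='i'
After 9 (gg): row=0 col=0 char='_'

Answer: 0,0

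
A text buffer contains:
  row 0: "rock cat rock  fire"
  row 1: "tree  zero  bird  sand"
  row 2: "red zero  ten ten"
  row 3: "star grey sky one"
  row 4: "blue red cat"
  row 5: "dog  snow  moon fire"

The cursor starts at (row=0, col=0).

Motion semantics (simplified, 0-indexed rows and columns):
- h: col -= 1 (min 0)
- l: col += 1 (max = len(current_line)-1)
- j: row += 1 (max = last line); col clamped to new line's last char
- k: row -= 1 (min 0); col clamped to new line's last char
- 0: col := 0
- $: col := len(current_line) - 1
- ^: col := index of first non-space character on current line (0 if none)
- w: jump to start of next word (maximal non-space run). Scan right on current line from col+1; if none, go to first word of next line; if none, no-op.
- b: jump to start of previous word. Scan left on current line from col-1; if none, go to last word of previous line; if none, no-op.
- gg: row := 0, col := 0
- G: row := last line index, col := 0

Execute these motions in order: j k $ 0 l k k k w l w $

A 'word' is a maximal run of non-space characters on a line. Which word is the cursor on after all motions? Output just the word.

After 1 (j): row=1 col=0 char='t'
After 2 (k): row=0 col=0 char='r'
After 3 ($): row=0 col=18 char='e'
After 4 (0): row=0 col=0 char='r'
After 5 (l): row=0 col=1 char='o'
After 6 (k): row=0 col=1 char='o'
After 7 (k): row=0 col=1 char='o'
After 8 (k): row=0 col=1 char='o'
After 9 (w): row=0 col=5 char='c'
After 10 (l): row=0 col=6 char='a'
After 11 (w): row=0 col=9 char='r'
After 12 ($): row=0 col=18 char='e'

Answer: fire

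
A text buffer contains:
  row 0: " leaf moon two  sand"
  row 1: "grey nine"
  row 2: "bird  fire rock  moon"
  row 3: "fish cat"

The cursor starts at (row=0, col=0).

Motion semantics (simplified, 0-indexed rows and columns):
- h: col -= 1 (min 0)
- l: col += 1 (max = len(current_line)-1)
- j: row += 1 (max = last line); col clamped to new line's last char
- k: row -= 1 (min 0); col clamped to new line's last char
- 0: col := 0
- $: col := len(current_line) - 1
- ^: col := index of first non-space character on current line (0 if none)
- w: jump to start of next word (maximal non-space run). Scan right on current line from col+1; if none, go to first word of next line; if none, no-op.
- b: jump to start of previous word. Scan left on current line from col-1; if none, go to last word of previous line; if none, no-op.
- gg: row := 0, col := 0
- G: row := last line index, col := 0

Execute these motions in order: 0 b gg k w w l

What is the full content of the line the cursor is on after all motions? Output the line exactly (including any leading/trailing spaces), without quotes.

After 1 (0): row=0 col=0 char='_'
After 2 (b): row=0 col=0 char='_'
After 3 (gg): row=0 col=0 char='_'
After 4 (k): row=0 col=0 char='_'
After 5 (w): row=0 col=1 char='l'
After 6 (w): row=0 col=6 char='m'
After 7 (l): row=0 col=7 char='o'

Answer:  leaf moon two  sand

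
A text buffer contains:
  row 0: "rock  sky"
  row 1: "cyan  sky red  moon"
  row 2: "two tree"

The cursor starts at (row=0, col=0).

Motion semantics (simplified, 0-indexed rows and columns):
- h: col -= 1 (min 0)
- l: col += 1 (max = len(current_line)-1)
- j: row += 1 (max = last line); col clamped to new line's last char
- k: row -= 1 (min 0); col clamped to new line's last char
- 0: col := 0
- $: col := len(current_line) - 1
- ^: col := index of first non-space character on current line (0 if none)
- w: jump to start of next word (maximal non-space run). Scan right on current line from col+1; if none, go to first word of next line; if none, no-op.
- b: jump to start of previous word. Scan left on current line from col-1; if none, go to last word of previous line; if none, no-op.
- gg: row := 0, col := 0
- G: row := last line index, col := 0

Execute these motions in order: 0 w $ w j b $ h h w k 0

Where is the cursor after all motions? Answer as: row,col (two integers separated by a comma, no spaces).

Answer: 1,0

Derivation:
After 1 (0): row=0 col=0 char='r'
After 2 (w): row=0 col=6 char='s'
After 3 ($): row=0 col=8 char='y'
After 4 (w): row=1 col=0 char='c'
After 5 (j): row=2 col=0 char='t'
After 6 (b): row=1 col=15 char='m'
After 7 ($): row=1 col=18 char='n'
After 8 (h): row=1 col=17 char='o'
After 9 (h): row=1 col=16 char='o'
After 10 (w): row=2 col=0 char='t'
After 11 (k): row=1 col=0 char='c'
After 12 (0): row=1 col=0 char='c'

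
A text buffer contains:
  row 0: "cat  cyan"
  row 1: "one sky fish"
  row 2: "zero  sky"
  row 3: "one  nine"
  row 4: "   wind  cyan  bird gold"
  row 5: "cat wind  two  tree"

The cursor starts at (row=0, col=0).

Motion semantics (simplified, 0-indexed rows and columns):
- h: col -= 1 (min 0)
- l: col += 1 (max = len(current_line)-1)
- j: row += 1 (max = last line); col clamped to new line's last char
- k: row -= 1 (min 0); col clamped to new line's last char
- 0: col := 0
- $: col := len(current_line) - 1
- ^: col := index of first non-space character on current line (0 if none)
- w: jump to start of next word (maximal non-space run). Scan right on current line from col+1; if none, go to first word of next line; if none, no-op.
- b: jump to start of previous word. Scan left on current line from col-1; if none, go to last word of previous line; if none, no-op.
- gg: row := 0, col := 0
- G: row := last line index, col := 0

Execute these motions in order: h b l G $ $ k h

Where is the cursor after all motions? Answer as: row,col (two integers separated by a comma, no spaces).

Answer: 4,17

Derivation:
After 1 (h): row=0 col=0 char='c'
After 2 (b): row=0 col=0 char='c'
After 3 (l): row=0 col=1 char='a'
After 4 (G): row=5 col=0 char='c'
After 5 ($): row=5 col=18 char='e'
After 6 ($): row=5 col=18 char='e'
After 7 (k): row=4 col=18 char='d'
After 8 (h): row=4 col=17 char='r'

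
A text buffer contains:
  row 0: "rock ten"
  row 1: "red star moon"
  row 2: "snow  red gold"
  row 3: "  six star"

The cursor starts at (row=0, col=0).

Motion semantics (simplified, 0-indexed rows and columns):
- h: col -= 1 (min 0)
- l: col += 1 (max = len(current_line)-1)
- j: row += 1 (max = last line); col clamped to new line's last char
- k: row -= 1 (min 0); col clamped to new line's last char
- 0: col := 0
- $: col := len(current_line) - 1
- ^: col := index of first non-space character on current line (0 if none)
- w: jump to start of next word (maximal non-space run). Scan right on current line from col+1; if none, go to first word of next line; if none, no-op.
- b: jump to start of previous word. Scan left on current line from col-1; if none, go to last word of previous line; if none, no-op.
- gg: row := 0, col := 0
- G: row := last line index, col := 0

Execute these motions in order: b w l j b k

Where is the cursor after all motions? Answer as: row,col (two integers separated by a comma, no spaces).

After 1 (b): row=0 col=0 char='r'
After 2 (w): row=0 col=5 char='t'
After 3 (l): row=0 col=6 char='e'
After 4 (j): row=1 col=6 char='a'
After 5 (b): row=1 col=4 char='s'
After 6 (k): row=0 col=4 char='_'

Answer: 0,4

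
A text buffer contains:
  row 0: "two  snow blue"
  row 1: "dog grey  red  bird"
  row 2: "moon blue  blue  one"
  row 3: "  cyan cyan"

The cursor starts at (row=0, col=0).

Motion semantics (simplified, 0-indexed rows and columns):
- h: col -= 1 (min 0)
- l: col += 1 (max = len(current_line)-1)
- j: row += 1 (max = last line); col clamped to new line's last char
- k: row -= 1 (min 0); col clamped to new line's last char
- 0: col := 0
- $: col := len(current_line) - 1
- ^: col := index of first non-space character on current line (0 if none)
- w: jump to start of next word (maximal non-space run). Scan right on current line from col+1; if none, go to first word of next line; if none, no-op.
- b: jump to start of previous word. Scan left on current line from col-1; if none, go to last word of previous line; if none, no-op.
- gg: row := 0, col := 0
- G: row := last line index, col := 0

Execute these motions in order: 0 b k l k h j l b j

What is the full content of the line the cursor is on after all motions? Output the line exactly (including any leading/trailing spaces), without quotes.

After 1 (0): row=0 col=0 char='t'
After 2 (b): row=0 col=0 char='t'
After 3 (k): row=0 col=0 char='t'
After 4 (l): row=0 col=1 char='w'
After 5 (k): row=0 col=1 char='w'
After 6 (h): row=0 col=0 char='t'
After 7 (j): row=1 col=0 char='d'
After 8 (l): row=1 col=1 char='o'
After 9 (b): row=1 col=0 char='d'
After 10 (j): row=2 col=0 char='m'

Answer: moon blue  blue  one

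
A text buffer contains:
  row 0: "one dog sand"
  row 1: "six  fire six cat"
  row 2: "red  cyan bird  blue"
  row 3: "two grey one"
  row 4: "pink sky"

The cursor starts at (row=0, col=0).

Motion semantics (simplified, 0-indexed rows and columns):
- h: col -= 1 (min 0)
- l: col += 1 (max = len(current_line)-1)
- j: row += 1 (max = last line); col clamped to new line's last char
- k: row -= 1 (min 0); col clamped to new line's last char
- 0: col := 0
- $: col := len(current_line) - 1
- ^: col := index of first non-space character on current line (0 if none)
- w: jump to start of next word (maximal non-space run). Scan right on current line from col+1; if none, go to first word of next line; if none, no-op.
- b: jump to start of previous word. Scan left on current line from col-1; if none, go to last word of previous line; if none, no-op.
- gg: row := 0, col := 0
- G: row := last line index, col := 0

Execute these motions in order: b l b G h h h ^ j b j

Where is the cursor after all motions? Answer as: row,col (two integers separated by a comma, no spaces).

After 1 (b): row=0 col=0 char='o'
After 2 (l): row=0 col=1 char='n'
After 3 (b): row=0 col=0 char='o'
After 4 (G): row=4 col=0 char='p'
After 5 (h): row=4 col=0 char='p'
After 6 (h): row=4 col=0 char='p'
After 7 (h): row=4 col=0 char='p'
After 8 (^): row=4 col=0 char='p'
After 9 (j): row=4 col=0 char='p'
After 10 (b): row=3 col=9 char='o'
After 11 (j): row=4 col=7 char='y'

Answer: 4,7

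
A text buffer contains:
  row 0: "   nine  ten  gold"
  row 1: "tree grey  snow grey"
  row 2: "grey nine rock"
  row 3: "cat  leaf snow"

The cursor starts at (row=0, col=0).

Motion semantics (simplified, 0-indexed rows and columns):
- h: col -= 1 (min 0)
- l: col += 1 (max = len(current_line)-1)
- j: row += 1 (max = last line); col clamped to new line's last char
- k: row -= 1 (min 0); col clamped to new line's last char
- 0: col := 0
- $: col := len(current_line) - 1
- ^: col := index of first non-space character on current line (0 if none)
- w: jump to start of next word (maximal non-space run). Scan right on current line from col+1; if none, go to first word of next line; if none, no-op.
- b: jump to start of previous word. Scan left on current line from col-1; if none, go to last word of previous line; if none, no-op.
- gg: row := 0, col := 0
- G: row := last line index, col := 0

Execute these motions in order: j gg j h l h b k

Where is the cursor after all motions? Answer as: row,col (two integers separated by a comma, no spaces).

After 1 (j): row=1 col=0 char='t'
After 2 (gg): row=0 col=0 char='_'
After 3 (j): row=1 col=0 char='t'
After 4 (h): row=1 col=0 char='t'
After 5 (l): row=1 col=1 char='r'
After 6 (h): row=1 col=0 char='t'
After 7 (b): row=0 col=14 char='g'
After 8 (k): row=0 col=14 char='g'

Answer: 0,14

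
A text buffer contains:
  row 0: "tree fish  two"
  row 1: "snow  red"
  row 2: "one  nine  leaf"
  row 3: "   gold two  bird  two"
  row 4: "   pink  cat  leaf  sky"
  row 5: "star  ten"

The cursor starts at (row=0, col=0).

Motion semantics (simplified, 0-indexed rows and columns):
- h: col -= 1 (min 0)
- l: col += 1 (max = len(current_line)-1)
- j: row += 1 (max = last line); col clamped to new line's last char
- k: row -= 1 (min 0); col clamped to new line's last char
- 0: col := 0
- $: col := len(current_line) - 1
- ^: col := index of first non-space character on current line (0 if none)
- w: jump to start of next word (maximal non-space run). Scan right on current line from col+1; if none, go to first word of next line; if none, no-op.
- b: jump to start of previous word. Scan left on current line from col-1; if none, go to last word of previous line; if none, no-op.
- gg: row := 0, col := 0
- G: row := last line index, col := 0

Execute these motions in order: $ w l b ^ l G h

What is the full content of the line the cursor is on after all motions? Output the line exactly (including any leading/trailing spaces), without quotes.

Answer: star  ten

Derivation:
After 1 ($): row=0 col=13 char='o'
After 2 (w): row=1 col=0 char='s'
After 3 (l): row=1 col=1 char='n'
After 4 (b): row=1 col=0 char='s'
After 5 (^): row=1 col=0 char='s'
After 6 (l): row=1 col=1 char='n'
After 7 (G): row=5 col=0 char='s'
After 8 (h): row=5 col=0 char='s'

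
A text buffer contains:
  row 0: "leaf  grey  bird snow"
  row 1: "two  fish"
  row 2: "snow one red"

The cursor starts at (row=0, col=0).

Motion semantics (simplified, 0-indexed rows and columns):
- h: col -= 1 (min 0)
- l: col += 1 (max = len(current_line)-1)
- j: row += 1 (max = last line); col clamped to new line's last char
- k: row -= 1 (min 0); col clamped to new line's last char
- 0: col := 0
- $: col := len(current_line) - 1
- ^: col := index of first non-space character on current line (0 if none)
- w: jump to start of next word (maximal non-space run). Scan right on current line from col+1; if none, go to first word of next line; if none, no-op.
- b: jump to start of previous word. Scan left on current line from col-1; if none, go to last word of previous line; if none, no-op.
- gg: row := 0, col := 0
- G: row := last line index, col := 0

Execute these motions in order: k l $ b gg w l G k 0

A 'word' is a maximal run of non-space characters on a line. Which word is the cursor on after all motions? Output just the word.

After 1 (k): row=0 col=0 char='l'
After 2 (l): row=0 col=1 char='e'
After 3 ($): row=0 col=20 char='w'
After 4 (b): row=0 col=17 char='s'
After 5 (gg): row=0 col=0 char='l'
After 6 (w): row=0 col=6 char='g'
After 7 (l): row=0 col=7 char='r'
After 8 (G): row=2 col=0 char='s'
After 9 (k): row=1 col=0 char='t'
After 10 (0): row=1 col=0 char='t'

Answer: two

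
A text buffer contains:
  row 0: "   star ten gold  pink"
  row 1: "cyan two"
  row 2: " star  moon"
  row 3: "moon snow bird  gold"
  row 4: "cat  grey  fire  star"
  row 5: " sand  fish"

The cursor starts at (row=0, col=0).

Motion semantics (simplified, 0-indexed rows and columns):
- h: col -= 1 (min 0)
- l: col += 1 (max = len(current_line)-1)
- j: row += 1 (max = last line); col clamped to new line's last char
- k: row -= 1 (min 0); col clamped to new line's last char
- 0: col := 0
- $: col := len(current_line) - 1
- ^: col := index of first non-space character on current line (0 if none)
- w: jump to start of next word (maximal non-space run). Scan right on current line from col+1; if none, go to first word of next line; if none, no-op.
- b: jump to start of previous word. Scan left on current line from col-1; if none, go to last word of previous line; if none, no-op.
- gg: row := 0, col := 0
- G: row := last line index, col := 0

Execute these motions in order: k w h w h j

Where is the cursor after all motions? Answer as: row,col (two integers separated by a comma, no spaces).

After 1 (k): row=0 col=0 char='_'
After 2 (w): row=0 col=3 char='s'
After 3 (h): row=0 col=2 char='_'
After 4 (w): row=0 col=3 char='s'
After 5 (h): row=0 col=2 char='_'
After 6 (j): row=1 col=2 char='a'

Answer: 1,2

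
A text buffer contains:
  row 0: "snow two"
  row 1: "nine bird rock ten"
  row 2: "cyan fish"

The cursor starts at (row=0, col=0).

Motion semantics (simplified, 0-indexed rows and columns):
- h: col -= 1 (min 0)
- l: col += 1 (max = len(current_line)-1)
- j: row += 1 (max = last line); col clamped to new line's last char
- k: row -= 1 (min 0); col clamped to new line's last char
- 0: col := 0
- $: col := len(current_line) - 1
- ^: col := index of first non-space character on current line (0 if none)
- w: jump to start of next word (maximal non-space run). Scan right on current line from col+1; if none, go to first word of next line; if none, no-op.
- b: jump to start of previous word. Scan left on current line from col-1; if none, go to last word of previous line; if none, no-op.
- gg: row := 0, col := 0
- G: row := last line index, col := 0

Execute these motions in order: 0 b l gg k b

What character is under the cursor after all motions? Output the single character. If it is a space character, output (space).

After 1 (0): row=0 col=0 char='s'
After 2 (b): row=0 col=0 char='s'
After 3 (l): row=0 col=1 char='n'
After 4 (gg): row=0 col=0 char='s'
After 5 (k): row=0 col=0 char='s'
After 6 (b): row=0 col=0 char='s'

Answer: s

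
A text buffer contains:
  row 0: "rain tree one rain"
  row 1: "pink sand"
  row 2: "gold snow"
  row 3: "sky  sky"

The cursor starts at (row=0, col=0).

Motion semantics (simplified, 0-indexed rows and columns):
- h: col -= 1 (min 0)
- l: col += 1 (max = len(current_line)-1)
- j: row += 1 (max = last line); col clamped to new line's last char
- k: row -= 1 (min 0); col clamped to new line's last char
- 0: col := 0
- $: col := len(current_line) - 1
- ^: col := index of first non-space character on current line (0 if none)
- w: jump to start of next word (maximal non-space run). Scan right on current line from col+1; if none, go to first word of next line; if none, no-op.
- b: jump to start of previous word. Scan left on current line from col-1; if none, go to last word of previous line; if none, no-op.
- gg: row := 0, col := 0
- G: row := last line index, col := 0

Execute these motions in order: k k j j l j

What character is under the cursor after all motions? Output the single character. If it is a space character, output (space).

After 1 (k): row=0 col=0 char='r'
After 2 (k): row=0 col=0 char='r'
After 3 (j): row=1 col=0 char='p'
After 4 (j): row=2 col=0 char='g'
After 5 (l): row=2 col=1 char='o'
After 6 (j): row=3 col=1 char='k'

Answer: k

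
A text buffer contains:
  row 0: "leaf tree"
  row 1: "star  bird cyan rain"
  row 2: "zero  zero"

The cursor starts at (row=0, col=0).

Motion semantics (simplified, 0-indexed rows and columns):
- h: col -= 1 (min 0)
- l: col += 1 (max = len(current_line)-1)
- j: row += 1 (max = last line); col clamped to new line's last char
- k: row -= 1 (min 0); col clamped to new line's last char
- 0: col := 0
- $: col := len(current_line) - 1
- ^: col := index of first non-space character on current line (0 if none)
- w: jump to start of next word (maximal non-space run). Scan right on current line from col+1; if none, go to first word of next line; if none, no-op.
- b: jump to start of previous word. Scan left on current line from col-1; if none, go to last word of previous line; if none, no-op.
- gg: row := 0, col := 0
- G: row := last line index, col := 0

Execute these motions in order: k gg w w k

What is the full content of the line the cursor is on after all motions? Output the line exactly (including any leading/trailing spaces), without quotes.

Answer: leaf tree

Derivation:
After 1 (k): row=0 col=0 char='l'
After 2 (gg): row=0 col=0 char='l'
After 3 (w): row=0 col=5 char='t'
After 4 (w): row=1 col=0 char='s'
After 5 (k): row=0 col=0 char='l'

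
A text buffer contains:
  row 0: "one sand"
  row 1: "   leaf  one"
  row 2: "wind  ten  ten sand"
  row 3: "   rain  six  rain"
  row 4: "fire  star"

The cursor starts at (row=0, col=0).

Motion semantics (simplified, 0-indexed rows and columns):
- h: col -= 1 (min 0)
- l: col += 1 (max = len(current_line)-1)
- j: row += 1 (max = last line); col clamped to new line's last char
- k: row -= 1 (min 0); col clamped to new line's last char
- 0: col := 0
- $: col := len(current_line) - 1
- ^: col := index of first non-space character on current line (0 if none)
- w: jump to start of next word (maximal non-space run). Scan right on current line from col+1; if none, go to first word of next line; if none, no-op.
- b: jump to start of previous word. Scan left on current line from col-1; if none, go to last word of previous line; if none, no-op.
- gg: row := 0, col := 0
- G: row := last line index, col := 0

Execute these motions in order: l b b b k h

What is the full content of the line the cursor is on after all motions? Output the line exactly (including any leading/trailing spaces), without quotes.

After 1 (l): row=0 col=1 char='n'
After 2 (b): row=0 col=0 char='o'
After 3 (b): row=0 col=0 char='o'
After 4 (b): row=0 col=0 char='o'
After 5 (k): row=0 col=0 char='o'
After 6 (h): row=0 col=0 char='o'

Answer: one sand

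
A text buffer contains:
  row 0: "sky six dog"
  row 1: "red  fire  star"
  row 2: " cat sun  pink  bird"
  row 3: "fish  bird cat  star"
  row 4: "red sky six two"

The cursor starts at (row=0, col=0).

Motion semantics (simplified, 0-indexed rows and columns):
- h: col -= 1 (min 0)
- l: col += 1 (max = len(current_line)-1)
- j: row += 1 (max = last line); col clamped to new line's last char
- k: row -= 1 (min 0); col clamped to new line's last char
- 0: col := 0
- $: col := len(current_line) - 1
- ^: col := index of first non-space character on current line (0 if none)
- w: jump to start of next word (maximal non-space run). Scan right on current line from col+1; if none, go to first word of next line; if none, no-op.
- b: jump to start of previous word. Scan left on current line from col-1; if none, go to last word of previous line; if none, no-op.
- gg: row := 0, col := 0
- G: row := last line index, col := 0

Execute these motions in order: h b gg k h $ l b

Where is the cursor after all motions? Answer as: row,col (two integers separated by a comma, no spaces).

Answer: 0,8

Derivation:
After 1 (h): row=0 col=0 char='s'
After 2 (b): row=0 col=0 char='s'
After 3 (gg): row=0 col=0 char='s'
After 4 (k): row=0 col=0 char='s'
After 5 (h): row=0 col=0 char='s'
After 6 ($): row=0 col=10 char='g'
After 7 (l): row=0 col=10 char='g'
After 8 (b): row=0 col=8 char='d'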